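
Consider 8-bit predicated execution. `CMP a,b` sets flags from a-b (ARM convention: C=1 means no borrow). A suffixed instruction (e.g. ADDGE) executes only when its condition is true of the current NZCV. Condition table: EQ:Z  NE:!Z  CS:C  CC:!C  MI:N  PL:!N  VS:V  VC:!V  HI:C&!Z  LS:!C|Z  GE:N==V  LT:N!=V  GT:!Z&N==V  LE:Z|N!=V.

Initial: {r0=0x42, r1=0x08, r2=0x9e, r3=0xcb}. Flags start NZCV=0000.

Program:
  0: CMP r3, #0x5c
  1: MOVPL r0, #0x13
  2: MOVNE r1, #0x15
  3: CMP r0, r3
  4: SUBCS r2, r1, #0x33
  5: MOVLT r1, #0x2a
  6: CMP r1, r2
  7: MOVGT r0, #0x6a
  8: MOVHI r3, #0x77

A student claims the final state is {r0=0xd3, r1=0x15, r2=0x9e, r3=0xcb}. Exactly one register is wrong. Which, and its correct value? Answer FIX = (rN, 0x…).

0: ✓ CMP  NZCV=0011
1: ✓ MOVPL  r0←0x13
2: ✓ MOVNE  r1←0x15
3: ✓ CMP  NZCV=0000
4: · SUBCS
5: · MOVLT
6: ✓ CMP  NZCV=0000
7: ✓ MOVGT  r0←0x6a
8: · MOVHI

FIX = (r0, 0x6a)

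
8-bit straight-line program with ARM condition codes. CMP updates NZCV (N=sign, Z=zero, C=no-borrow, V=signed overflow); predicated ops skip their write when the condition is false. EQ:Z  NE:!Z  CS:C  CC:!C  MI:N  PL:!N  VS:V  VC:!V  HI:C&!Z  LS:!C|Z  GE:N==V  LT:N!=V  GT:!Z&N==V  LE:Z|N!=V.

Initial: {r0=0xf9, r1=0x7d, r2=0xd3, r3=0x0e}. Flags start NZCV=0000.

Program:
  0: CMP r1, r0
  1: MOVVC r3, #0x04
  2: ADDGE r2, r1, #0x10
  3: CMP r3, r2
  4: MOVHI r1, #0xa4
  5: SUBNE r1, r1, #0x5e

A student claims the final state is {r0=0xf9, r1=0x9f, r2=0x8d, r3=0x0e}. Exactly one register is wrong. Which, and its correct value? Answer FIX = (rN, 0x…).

[0] flags=1001 → (cmp)
[1] flags=1001 VC?F → skip
[2] flags=1001 GE?T → r2=0x8d
[3] flags=1001 → (cmp)
[4] flags=1001 HI?F → skip
[5] flags=1001 NE?T → r1=0x1f

FIX = (r1, 0x1f)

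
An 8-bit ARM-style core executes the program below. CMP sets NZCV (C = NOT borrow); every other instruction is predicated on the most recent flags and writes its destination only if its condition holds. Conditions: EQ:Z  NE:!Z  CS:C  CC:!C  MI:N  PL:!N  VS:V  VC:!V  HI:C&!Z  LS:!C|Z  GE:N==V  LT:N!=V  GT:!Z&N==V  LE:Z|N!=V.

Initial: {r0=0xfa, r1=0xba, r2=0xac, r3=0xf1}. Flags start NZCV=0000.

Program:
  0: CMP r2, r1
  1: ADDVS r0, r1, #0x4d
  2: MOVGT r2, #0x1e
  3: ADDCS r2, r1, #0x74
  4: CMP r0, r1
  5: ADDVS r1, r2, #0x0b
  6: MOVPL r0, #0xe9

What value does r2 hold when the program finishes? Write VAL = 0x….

[0] flags=1000 → (cmp)
[1] flags=1000 VS?F → skip
[2] flags=1000 GT?F → skip
[3] flags=1000 CS?F → skip
[4] flags=0010 → (cmp)
[5] flags=0010 VS?F → skip
[6] flags=0010 PL?T → r0=0xe9

VAL = 0xac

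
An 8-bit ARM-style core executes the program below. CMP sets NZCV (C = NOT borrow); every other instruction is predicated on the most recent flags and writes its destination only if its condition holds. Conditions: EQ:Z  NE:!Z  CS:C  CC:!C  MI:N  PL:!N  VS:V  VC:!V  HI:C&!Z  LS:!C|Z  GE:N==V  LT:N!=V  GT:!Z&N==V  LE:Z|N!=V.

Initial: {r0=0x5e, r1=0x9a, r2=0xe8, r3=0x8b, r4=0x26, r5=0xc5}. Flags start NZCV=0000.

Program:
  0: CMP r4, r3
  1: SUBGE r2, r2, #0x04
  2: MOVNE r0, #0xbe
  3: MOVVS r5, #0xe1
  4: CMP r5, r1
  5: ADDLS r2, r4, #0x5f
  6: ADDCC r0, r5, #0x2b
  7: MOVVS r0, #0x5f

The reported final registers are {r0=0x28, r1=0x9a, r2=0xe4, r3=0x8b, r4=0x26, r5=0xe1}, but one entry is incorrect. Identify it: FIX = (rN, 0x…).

[0] flags=1001 → (cmp)
[1] flags=1001 GE?T → r2=0xe4
[2] flags=1001 NE?T → r0=0xbe
[3] flags=1001 VS?T → r5=0xe1
[4] flags=0010 → (cmp)
[5] flags=0010 LS?F → skip
[6] flags=0010 CC?F → skip
[7] flags=0010 VS?F → skip

FIX = (r0, 0xbe)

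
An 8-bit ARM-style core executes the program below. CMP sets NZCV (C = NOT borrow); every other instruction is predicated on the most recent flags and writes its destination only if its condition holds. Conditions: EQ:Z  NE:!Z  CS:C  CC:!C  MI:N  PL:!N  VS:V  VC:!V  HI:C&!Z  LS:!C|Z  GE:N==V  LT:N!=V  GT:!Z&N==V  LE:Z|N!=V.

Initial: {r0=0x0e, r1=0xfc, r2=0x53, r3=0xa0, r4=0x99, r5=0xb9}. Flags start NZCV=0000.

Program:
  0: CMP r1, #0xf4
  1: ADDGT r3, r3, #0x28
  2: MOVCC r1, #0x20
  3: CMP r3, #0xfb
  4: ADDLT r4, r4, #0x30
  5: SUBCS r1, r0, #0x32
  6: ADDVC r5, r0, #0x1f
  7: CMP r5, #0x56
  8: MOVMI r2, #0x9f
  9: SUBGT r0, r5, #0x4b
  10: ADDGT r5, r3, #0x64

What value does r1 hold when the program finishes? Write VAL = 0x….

VAL = 0xfc

[0] flags=0010 → (cmp)
[1] flags=0010 GT?T → r3=0xc8
[2] flags=0010 CC?F → skip
[3] flags=1000 → (cmp)
[4] flags=1000 LT?T → r4=0xc9
[5] flags=1000 CS?F → skip
[6] flags=1000 VC?T → r5=0x2d
[7] flags=1000 → (cmp)
[8] flags=1000 MI?T → r2=0x9f
[9] flags=1000 GT?F → skip
[10] flags=1000 GT?F → skip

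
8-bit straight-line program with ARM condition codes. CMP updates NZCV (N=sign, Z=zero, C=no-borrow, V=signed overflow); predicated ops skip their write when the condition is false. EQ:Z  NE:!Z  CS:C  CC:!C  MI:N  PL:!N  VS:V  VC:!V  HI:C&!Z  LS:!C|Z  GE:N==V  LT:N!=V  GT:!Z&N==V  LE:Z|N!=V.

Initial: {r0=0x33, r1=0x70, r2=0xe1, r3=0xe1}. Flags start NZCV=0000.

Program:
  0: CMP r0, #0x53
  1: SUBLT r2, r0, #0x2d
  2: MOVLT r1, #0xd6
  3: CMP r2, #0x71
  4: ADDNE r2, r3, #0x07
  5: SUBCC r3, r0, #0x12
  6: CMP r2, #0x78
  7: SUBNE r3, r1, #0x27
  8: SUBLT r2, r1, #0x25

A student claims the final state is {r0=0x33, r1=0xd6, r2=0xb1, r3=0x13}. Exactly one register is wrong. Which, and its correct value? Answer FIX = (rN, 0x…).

FIX = (r3, 0xaf)

0: ✓ CMP  NZCV=1000
1: ✓ SUBLT  r2←0x06
2: ✓ MOVLT  r1←0xd6
3: ✓ CMP  NZCV=1000
4: ✓ ADDNE  r2←0xe8
5: ✓ SUBCC  r3←0x21
6: ✓ CMP  NZCV=0011
7: ✓ SUBNE  r3←0xaf
8: ✓ SUBLT  r2←0xb1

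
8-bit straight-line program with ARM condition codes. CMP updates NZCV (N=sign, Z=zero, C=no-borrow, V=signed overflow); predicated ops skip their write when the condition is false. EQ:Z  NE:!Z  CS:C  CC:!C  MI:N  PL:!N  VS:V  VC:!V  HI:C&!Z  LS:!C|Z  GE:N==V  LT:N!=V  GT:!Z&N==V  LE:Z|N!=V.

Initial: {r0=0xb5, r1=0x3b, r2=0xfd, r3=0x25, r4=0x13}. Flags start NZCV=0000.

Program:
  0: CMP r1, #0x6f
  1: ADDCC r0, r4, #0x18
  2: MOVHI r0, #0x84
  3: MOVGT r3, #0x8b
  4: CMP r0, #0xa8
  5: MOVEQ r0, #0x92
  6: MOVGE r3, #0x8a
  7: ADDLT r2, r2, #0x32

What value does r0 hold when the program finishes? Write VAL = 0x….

[0] flags=1000 → (cmp)
[1] flags=1000 CC?T → r0=0x2b
[2] flags=1000 HI?F → skip
[3] flags=1000 GT?F → skip
[4] flags=1001 → (cmp)
[5] flags=1001 EQ?F → skip
[6] flags=1001 GE?T → r3=0x8a
[7] flags=1001 LT?F → skip

VAL = 0x2b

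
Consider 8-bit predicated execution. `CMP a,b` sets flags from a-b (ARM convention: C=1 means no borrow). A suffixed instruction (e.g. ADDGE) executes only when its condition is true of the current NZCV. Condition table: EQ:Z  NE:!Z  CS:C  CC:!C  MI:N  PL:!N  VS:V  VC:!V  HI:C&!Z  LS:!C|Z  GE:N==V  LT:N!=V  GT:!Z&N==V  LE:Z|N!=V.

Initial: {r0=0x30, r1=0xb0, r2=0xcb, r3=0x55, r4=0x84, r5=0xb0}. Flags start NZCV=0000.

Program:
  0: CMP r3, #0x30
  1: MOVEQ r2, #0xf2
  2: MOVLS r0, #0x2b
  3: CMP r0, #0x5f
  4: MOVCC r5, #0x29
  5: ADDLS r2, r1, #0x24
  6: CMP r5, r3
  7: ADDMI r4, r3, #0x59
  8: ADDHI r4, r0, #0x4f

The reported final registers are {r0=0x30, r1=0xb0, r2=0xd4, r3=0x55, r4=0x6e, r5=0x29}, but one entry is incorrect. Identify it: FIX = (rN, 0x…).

0: ✓ CMP  NZCV=0010
1: · MOVEQ
2: · MOVLS
3: ✓ CMP  NZCV=1000
4: ✓ MOVCC  r5←0x29
5: ✓ ADDLS  r2←0xd4
6: ✓ CMP  NZCV=1000
7: ✓ ADDMI  r4←0xae
8: · ADDHI

FIX = (r4, 0xae)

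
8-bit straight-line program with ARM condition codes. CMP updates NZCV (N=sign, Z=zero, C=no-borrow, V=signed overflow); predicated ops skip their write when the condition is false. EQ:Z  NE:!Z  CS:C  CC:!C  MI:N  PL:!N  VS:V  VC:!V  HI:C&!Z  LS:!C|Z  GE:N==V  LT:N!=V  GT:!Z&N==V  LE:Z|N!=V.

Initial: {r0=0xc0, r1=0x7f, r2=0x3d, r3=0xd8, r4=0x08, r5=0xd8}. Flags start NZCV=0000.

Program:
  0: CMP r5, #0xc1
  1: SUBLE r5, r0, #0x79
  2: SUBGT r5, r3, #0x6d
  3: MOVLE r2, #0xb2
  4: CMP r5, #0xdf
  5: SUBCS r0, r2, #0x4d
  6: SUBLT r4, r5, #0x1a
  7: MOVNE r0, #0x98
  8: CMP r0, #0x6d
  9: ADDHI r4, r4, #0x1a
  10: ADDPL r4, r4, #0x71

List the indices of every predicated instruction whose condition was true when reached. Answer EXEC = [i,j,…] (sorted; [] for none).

[0] flags=0010 → (cmp)
[1] flags=0010 LE?F → skip
[2] flags=0010 GT?T → r5=0x6b
[3] flags=0010 LE?F → skip
[4] flags=1001 → (cmp)
[5] flags=1001 CS?F → skip
[6] flags=1001 LT?F → skip
[7] flags=1001 NE?T → r0=0x98
[8] flags=0011 → (cmp)
[9] flags=0011 HI?T → r4=0x22
[10] flags=0011 PL?T → r4=0x93

EXEC = [2,7,9,10]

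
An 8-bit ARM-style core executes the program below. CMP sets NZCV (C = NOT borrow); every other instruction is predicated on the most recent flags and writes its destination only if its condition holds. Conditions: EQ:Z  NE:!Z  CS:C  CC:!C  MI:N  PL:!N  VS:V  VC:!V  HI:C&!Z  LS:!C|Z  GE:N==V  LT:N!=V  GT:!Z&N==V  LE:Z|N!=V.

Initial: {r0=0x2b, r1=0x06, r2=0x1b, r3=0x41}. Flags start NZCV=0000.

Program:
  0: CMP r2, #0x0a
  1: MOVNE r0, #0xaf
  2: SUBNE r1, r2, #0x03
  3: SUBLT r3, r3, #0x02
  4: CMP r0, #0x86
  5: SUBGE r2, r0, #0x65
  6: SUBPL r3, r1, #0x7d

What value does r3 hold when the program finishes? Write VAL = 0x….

[0] flags=0010 → (cmp)
[1] flags=0010 NE?T → r0=0xaf
[2] flags=0010 NE?T → r1=0x18
[3] flags=0010 LT?F → skip
[4] flags=0010 → (cmp)
[5] flags=0010 GE?T → r2=0x4a
[6] flags=0010 PL?T → r3=0x9b

VAL = 0x9b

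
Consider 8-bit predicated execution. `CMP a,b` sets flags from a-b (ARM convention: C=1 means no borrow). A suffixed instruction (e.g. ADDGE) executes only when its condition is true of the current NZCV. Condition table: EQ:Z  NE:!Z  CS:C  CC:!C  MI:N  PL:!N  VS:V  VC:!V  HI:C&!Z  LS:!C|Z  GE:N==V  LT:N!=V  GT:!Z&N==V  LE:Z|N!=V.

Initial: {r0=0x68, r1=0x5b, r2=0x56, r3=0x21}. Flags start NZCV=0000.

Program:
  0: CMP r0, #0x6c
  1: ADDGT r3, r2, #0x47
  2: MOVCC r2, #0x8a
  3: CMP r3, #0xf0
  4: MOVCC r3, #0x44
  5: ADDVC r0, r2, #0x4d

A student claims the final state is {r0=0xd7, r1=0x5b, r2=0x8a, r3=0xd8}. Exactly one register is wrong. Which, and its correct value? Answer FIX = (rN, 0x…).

FIX = (r3, 0x44)

0: ✓ CMP  NZCV=1000
1: · ADDGT
2: ✓ MOVCC  r2←0x8a
3: ✓ CMP  NZCV=0000
4: ✓ MOVCC  r3←0x44
5: ✓ ADDVC  r0←0xd7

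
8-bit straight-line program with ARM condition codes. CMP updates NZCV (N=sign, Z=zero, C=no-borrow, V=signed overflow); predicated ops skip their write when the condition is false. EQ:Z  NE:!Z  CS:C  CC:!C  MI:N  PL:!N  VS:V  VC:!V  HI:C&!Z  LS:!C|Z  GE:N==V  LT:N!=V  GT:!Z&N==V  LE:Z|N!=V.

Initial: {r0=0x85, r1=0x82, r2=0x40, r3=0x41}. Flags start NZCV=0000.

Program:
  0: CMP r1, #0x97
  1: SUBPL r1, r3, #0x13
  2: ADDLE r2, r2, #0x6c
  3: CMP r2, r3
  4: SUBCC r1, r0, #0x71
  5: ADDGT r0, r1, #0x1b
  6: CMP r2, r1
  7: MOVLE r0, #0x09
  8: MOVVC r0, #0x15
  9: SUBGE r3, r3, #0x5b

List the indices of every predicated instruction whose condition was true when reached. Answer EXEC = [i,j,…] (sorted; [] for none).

0: ✓ CMP  NZCV=1000
1: · SUBPL
2: ✓ ADDLE  r2←0xac
3: ✓ CMP  NZCV=0011
4: · SUBCC
5: · ADDGT
6: ✓ CMP  NZCV=0010
7: · MOVLE
8: ✓ MOVVC  r0←0x15
9: ✓ SUBGE  r3←0xe6

EXEC = [2,8,9]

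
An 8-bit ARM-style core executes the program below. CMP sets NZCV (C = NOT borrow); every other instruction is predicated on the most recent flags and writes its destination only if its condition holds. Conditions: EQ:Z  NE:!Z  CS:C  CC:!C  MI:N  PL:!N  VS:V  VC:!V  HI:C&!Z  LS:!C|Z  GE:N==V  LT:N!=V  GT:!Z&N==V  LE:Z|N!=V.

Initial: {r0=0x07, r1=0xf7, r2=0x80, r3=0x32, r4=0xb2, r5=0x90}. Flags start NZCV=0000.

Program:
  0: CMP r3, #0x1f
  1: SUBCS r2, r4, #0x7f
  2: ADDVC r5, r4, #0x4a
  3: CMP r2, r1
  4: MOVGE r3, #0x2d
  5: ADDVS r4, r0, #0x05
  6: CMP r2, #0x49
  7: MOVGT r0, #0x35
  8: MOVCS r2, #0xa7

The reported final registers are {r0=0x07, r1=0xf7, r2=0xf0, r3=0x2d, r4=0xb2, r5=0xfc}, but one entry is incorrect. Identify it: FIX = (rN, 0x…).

0: ✓ CMP  NZCV=0010
1: ✓ SUBCS  r2←0x33
2: ✓ ADDVC  r5←0xfc
3: ✓ CMP  NZCV=0000
4: ✓ MOVGE  r3←0x2d
5: · ADDVS
6: ✓ CMP  NZCV=1000
7: · MOVGT
8: · MOVCS

FIX = (r2, 0x33)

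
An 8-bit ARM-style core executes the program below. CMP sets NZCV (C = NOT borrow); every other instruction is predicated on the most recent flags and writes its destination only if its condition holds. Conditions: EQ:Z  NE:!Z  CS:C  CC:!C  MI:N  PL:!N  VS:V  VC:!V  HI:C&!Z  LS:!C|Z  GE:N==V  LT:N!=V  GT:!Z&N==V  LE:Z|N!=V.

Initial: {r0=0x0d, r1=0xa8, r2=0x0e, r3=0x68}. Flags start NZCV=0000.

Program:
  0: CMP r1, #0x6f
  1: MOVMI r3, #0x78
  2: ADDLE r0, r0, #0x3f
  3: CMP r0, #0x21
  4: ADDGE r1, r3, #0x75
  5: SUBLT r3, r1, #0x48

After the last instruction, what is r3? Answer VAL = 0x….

0: ✓ CMP  NZCV=0011
1: · MOVMI
2: ✓ ADDLE  r0←0x4c
3: ✓ CMP  NZCV=0010
4: ✓ ADDGE  r1←0xdd
5: · SUBLT

VAL = 0x68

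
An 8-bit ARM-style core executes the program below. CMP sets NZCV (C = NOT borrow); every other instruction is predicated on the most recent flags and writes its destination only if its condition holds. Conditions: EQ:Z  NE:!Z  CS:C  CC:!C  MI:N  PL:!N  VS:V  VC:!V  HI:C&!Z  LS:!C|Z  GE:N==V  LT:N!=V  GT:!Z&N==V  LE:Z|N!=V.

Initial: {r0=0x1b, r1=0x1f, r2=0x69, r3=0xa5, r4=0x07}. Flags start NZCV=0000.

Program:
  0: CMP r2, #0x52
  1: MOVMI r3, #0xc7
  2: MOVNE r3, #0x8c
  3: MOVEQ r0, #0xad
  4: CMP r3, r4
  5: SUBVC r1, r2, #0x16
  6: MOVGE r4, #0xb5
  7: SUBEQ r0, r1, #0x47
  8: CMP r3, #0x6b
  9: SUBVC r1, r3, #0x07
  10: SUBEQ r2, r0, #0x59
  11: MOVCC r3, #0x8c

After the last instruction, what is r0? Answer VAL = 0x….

VAL = 0x1b

0: ✓ CMP  NZCV=0010
1: · MOVMI
2: ✓ MOVNE  r3←0x8c
3: · MOVEQ
4: ✓ CMP  NZCV=1010
5: ✓ SUBVC  r1←0x53
6: · MOVGE
7: · SUBEQ
8: ✓ CMP  NZCV=0011
9: · SUBVC
10: · SUBEQ
11: · MOVCC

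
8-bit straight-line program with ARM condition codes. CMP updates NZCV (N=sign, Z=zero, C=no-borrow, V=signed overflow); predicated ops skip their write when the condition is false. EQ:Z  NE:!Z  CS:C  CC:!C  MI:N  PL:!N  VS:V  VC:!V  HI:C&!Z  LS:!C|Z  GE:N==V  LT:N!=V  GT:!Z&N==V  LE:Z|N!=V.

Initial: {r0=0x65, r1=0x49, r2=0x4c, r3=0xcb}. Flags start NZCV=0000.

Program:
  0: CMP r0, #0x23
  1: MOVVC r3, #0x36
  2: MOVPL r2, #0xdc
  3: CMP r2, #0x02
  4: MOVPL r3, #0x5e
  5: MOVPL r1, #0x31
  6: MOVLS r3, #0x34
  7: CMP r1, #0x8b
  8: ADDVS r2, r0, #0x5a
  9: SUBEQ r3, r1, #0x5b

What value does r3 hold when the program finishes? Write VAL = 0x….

VAL = 0x36

[0] flags=0010 → (cmp)
[1] flags=0010 VC?T → r3=0x36
[2] flags=0010 PL?T → r2=0xdc
[3] flags=1010 → (cmp)
[4] flags=1010 PL?F → skip
[5] flags=1010 PL?F → skip
[6] flags=1010 LS?F → skip
[7] flags=1001 → (cmp)
[8] flags=1001 VS?T → r2=0xbf
[9] flags=1001 EQ?F → skip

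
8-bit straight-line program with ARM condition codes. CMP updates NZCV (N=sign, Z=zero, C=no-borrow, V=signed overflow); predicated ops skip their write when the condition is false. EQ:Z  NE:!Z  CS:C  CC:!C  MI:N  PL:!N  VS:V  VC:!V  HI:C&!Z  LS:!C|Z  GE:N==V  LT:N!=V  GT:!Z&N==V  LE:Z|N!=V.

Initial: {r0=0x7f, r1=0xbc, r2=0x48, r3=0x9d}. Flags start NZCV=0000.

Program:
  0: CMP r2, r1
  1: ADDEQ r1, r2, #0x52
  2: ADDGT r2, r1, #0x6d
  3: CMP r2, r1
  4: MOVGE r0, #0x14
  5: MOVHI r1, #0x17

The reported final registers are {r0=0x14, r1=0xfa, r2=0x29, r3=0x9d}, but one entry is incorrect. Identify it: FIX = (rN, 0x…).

[0] flags=1001 → (cmp)
[1] flags=1001 EQ?F → skip
[2] flags=1001 GT?T → r2=0x29
[3] flags=0000 → (cmp)
[4] flags=0000 GE?T → r0=0x14
[5] flags=0000 HI?F → skip

FIX = (r1, 0xbc)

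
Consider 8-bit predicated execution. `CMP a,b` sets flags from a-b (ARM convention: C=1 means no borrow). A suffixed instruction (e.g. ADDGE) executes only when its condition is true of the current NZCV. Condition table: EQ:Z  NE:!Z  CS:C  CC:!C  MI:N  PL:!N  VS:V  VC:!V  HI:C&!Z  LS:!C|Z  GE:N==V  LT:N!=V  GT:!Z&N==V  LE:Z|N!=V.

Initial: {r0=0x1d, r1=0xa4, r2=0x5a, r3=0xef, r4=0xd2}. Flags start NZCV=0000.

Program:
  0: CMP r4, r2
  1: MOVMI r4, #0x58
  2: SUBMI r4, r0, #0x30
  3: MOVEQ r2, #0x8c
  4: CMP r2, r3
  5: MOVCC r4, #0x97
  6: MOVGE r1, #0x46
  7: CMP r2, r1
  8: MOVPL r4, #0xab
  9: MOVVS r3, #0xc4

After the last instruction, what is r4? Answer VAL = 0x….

VAL = 0xab

[0] flags=0011 → (cmp)
[1] flags=0011 MI?F → skip
[2] flags=0011 MI?F → skip
[3] flags=0011 EQ?F → skip
[4] flags=0000 → (cmp)
[5] flags=0000 CC?T → r4=0x97
[6] flags=0000 GE?T → r1=0x46
[7] flags=0010 → (cmp)
[8] flags=0010 PL?T → r4=0xab
[9] flags=0010 VS?F → skip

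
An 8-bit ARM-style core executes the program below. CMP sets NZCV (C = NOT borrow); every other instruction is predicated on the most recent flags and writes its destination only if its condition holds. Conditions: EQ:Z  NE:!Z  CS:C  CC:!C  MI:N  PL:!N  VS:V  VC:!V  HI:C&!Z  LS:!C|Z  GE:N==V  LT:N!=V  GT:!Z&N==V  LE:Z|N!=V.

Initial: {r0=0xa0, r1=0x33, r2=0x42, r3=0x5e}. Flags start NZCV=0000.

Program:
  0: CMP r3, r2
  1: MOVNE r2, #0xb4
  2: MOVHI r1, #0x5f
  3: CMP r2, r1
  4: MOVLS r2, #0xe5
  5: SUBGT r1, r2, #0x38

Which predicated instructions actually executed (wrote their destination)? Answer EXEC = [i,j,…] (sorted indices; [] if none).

0: ✓ CMP  NZCV=0010
1: ✓ MOVNE  r2←0xb4
2: ✓ MOVHI  r1←0x5f
3: ✓ CMP  NZCV=0011
4: · MOVLS
5: · SUBGT

EXEC = [1,2]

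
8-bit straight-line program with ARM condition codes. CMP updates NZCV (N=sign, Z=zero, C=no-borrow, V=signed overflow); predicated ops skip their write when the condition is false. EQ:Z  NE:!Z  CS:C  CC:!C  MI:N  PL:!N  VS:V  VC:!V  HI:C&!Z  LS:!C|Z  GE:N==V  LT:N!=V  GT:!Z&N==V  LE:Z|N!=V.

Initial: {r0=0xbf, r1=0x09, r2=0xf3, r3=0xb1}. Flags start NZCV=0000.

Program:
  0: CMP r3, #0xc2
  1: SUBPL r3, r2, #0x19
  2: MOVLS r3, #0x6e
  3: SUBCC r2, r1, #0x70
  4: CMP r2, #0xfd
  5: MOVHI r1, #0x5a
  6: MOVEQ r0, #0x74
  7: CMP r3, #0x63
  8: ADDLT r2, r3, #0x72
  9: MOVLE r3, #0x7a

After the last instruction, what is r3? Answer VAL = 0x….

[0] flags=1000 → (cmp)
[1] flags=1000 PL?F → skip
[2] flags=1000 LS?T → r3=0x6e
[3] flags=1000 CC?T → r2=0x99
[4] flags=1000 → (cmp)
[5] flags=1000 HI?F → skip
[6] flags=1000 EQ?F → skip
[7] flags=0010 → (cmp)
[8] flags=0010 LT?F → skip
[9] flags=0010 LE?F → skip

VAL = 0x6e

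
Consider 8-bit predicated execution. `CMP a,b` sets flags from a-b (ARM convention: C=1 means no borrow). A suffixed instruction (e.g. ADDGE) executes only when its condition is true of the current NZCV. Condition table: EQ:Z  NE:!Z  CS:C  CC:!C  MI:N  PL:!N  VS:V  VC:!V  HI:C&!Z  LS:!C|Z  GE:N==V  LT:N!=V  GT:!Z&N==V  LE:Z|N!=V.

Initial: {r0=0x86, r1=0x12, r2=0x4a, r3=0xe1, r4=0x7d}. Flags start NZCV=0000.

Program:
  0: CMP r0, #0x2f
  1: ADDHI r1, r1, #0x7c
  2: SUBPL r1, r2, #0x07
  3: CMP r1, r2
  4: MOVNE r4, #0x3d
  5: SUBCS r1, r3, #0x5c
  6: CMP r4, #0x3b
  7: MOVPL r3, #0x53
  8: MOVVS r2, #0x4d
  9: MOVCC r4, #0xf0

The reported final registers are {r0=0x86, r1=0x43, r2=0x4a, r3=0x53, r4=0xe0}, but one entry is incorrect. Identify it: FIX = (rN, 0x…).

FIX = (r4, 0x3d)

[0] flags=0011 → (cmp)
[1] flags=0011 HI?T → r1=0x8e
[2] flags=0011 PL?T → r1=0x43
[3] flags=1000 → (cmp)
[4] flags=1000 NE?T → r4=0x3d
[5] flags=1000 CS?F → skip
[6] flags=0010 → (cmp)
[7] flags=0010 PL?T → r3=0x53
[8] flags=0010 VS?F → skip
[9] flags=0010 CC?F → skip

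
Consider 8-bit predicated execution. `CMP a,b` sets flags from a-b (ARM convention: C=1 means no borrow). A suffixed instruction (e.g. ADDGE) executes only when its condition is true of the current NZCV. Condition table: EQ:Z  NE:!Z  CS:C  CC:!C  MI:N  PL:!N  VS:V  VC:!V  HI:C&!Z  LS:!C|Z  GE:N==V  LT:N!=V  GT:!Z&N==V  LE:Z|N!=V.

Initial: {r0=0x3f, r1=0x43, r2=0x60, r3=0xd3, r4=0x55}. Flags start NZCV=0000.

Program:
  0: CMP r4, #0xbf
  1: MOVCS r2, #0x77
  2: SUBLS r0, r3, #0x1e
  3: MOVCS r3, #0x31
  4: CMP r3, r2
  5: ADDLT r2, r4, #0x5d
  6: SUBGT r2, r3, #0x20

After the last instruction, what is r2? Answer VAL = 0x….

0: ✓ CMP  NZCV=1001
1: · MOVCS
2: ✓ SUBLS  r0←0xb5
3: · MOVCS
4: ✓ CMP  NZCV=0011
5: ✓ ADDLT  r2←0xb2
6: · SUBGT

VAL = 0xb2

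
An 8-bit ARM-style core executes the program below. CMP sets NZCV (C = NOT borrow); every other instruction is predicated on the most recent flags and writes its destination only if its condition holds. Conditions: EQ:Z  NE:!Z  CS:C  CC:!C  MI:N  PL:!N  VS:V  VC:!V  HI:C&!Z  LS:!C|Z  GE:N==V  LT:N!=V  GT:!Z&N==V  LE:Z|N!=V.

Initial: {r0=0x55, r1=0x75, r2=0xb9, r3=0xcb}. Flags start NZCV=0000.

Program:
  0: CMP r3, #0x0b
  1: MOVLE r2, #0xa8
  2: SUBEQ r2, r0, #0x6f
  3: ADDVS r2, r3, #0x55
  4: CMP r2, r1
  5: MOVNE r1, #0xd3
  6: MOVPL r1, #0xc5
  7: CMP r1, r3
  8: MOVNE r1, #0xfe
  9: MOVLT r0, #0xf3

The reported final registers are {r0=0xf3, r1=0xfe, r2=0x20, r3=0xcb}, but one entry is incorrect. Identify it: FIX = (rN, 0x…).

FIX = (r2, 0xa8)

0: ✓ CMP  NZCV=1010
1: ✓ MOVLE  r2←0xa8
2: · SUBEQ
3: · ADDVS
4: ✓ CMP  NZCV=0011
5: ✓ MOVNE  r1←0xd3
6: ✓ MOVPL  r1←0xc5
7: ✓ CMP  NZCV=1000
8: ✓ MOVNE  r1←0xfe
9: ✓ MOVLT  r0←0xf3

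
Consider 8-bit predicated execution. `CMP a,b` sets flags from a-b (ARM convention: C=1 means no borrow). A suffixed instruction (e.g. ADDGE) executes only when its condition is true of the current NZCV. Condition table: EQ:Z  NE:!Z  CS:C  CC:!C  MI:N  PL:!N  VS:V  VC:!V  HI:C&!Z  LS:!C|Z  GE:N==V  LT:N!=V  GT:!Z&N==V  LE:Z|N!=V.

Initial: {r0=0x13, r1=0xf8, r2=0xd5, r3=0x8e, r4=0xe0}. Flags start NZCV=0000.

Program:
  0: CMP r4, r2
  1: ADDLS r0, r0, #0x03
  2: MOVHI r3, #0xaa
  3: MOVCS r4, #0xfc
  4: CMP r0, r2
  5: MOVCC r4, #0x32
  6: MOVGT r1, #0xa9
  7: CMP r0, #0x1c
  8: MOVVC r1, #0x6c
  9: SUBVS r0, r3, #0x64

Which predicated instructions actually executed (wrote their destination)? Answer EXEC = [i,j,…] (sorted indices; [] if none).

0: ✓ CMP  NZCV=0010
1: · ADDLS
2: ✓ MOVHI  r3←0xaa
3: ✓ MOVCS  r4←0xfc
4: ✓ CMP  NZCV=0000
5: ✓ MOVCC  r4←0x32
6: ✓ MOVGT  r1←0xa9
7: ✓ CMP  NZCV=1000
8: ✓ MOVVC  r1←0x6c
9: · SUBVS

EXEC = [2,3,5,6,8]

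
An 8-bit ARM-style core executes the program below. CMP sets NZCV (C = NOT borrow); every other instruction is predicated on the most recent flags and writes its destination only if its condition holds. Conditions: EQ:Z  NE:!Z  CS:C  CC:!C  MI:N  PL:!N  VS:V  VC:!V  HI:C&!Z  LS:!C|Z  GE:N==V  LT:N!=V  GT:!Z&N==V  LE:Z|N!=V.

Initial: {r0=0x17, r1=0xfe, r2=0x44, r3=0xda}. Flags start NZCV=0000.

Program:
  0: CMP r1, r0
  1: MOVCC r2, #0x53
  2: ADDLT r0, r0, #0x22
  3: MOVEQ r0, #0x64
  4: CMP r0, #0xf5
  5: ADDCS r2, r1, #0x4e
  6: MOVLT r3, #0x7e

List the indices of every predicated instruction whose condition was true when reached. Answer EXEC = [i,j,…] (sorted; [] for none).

EXEC = [2]

0: ✓ CMP  NZCV=1010
1: · MOVCC
2: ✓ ADDLT  r0←0x39
3: · MOVEQ
4: ✓ CMP  NZCV=0000
5: · ADDCS
6: · MOVLT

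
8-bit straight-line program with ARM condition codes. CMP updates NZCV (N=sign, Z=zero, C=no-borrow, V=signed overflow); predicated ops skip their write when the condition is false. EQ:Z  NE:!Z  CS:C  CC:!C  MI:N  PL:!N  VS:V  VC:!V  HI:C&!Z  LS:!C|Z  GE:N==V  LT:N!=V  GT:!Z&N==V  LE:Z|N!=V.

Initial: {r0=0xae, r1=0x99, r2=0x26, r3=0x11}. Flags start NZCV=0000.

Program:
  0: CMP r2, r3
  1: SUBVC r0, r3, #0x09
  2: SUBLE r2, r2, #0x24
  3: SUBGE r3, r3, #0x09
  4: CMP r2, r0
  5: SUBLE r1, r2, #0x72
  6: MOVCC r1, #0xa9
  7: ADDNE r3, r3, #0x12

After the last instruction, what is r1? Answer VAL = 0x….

0: ✓ CMP  NZCV=0010
1: ✓ SUBVC  r0←0x08
2: · SUBLE
3: ✓ SUBGE  r3←0x08
4: ✓ CMP  NZCV=0010
5: · SUBLE
6: · MOVCC
7: ✓ ADDNE  r3←0x1a

VAL = 0x99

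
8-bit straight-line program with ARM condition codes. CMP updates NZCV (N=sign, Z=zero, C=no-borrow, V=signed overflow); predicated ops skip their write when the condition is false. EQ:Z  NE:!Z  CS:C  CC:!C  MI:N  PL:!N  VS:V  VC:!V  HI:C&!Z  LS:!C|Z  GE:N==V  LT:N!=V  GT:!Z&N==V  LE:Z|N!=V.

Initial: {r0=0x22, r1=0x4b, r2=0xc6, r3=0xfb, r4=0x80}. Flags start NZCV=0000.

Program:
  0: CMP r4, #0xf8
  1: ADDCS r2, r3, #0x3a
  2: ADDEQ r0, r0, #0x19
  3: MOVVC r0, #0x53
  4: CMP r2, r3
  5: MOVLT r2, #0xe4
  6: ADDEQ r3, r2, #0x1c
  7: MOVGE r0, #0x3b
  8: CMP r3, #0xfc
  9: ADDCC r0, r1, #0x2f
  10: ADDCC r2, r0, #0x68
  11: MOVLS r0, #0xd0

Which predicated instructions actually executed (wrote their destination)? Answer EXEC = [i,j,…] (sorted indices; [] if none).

[0] flags=1000 → (cmp)
[1] flags=1000 CS?F → skip
[2] flags=1000 EQ?F → skip
[3] flags=1000 VC?T → r0=0x53
[4] flags=1000 → (cmp)
[5] flags=1000 LT?T → r2=0xe4
[6] flags=1000 EQ?F → skip
[7] flags=1000 GE?F → skip
[8] flags=1000 → (cmp)
[9] flags=1000 CC?T → r0=0x7a
[10] flags=1000 CC?T → r2=0xe2
[11] flags=1000 LS?T → r0=0xd0

EXEC = [3,5,9,10,11]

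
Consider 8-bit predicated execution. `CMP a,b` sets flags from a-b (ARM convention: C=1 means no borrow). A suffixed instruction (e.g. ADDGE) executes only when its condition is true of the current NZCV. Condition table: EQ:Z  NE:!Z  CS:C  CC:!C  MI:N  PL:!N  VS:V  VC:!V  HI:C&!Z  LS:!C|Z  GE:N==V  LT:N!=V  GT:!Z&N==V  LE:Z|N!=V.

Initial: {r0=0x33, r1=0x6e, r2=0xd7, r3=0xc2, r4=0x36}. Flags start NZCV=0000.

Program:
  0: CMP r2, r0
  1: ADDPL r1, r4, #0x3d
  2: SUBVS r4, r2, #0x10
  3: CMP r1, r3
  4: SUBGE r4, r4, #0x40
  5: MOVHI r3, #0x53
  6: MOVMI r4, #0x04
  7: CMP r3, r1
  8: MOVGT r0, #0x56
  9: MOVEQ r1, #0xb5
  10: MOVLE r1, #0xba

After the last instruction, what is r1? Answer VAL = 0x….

[0] flags=1010 → (cmp)
[1] flags=1010 PL?F → skip
[2] flags=1010 VS?F → skip
[3] flags=1001 → (cmp)
[4] flags=1001 GE?T → r4=0xf6
[5] flags=1001 HI?F → skip
[6] flags=1001 MI?T → r4=0x04
[7] flags=0011 → (cmp)
[8] flags=0011 GT?F → skip
[9] flags=0011 EQ?F → skip
[10] flags=0011 LE?T → r1=0xba

VAL = 0xba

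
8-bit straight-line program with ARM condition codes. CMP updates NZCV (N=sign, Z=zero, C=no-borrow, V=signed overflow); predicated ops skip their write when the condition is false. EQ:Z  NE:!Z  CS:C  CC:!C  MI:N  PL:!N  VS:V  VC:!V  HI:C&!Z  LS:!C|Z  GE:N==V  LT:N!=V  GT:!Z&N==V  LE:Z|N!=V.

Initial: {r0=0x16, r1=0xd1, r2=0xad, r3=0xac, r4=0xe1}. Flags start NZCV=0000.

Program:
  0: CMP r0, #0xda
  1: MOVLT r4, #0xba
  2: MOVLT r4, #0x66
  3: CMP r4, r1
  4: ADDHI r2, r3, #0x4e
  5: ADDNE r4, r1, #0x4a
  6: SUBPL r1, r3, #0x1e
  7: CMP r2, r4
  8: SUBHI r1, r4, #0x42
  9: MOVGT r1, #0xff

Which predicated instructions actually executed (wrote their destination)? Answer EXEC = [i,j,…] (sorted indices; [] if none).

EXEC = [4,5,6,8]

[0] flags=0000 → (cmp)
[1] flags=0000 LT?F → skip
[2] flags=0000 LT?F → skip
[3] flags=0010 → (cmp)
[4] flags=0010 HI?T → r2=0xfa
[5] flags=0010 NE?T → r4=0x1b
[6] flags=0010 PL?T → r1=0x8e
[7] flags=1010 → (cmp)
[8] flags=1010 HI?T → r1=0xd9
[9] flags=1010 GT?F → skip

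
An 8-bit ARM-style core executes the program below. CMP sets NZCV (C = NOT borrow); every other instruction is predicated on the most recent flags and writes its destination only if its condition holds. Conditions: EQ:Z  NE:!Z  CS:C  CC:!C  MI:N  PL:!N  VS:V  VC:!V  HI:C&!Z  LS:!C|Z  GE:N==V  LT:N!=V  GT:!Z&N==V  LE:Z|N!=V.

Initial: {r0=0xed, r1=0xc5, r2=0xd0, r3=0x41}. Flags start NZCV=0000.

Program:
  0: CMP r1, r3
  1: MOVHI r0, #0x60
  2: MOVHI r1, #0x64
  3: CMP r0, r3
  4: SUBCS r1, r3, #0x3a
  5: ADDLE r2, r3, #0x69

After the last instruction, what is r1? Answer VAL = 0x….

0: ✓ CMP  NZCV=1010
1: ✓ MOVHI  r0←0x60
2: ✓ MOVHI  r1←0x64
3: ✓ CMP  NZCV=0010
4: ✓ SUBCS  r1←0x07
5: · ADDLE

VAL = 0x07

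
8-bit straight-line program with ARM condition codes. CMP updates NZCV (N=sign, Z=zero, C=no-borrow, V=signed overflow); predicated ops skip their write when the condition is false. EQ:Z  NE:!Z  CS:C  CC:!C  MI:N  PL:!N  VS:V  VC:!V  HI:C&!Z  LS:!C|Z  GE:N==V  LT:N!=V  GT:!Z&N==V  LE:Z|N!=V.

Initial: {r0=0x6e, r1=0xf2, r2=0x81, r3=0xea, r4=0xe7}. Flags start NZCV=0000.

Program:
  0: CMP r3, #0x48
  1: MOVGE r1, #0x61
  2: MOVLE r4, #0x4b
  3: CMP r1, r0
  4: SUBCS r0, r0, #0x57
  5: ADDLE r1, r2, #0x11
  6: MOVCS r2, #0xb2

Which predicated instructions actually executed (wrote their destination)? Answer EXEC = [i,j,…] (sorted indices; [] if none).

EXEC = [2,4,5,6]

0: ✓ CMP  NZCV=1010
1: · MOVGE
2: ✓ MOVLE  r4←0x4b
3: ✓ CMP  NZCV=1010
4: ✓ SUBCS  r0←0x17
5: ✓ ADDLE  r1←0x92
6: ✓ MOVCS  r2←0xb2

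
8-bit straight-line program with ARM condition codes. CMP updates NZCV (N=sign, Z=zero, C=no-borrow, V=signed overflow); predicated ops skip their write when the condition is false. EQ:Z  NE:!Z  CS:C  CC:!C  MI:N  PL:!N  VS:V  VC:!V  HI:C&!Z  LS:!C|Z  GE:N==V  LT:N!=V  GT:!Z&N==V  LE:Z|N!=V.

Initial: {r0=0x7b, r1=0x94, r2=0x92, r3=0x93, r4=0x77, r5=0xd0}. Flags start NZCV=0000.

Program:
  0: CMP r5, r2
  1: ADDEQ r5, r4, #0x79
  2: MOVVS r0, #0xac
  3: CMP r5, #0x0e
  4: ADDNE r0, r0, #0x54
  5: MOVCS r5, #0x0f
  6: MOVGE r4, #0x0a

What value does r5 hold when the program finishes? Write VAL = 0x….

VAL = 0x0f

0: ✓ CMP  NZCV=0010
1: · ADDEQ
2: · MOVVS
3: ✓ CMP  NZCV=1010
4: ✓ ADDNE  r0←0xcf
5: ✓ MOVCS  r5←0x0f
6: · MOVGE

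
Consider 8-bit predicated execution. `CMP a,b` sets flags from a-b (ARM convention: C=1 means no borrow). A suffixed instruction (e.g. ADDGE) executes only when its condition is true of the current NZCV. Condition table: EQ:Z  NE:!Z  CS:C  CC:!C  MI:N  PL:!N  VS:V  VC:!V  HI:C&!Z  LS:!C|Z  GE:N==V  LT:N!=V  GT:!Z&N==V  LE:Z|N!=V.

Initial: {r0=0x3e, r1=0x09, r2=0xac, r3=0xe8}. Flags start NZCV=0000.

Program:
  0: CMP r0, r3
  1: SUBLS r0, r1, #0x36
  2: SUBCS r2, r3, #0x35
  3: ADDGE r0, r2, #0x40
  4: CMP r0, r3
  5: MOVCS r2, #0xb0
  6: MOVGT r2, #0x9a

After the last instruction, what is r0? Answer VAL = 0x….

0: ✓ CMP  NZCV=0000
1: ✓ SUBLS  r0←0xd3
2: · SUBCS
3: ✓ ADDGE  r0←0xec
4: ✓ CMP  NZCV=0010
5: ✓ MOVCS  r2←0xb0
6: ✓ MOVGT  r2←0x9a

VAL = 0xec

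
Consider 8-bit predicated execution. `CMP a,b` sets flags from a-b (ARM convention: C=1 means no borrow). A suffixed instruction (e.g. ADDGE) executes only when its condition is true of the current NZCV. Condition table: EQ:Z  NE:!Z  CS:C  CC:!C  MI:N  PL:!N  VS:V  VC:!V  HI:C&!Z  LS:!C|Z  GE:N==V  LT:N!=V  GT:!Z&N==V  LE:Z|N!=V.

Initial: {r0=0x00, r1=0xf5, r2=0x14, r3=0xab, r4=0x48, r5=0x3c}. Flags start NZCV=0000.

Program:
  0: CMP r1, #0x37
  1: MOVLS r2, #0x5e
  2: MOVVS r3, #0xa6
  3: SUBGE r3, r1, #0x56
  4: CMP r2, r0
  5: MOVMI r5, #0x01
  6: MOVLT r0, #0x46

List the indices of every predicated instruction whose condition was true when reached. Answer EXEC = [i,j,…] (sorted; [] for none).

EXEC = []

0: ✓ CMP  NZCV=1010
1: · MOVLS
2: · MOVVS
3: · SUBGE
4: ✓ CMP  NZCV=0010
5: · MOVMI
6: · MOVLT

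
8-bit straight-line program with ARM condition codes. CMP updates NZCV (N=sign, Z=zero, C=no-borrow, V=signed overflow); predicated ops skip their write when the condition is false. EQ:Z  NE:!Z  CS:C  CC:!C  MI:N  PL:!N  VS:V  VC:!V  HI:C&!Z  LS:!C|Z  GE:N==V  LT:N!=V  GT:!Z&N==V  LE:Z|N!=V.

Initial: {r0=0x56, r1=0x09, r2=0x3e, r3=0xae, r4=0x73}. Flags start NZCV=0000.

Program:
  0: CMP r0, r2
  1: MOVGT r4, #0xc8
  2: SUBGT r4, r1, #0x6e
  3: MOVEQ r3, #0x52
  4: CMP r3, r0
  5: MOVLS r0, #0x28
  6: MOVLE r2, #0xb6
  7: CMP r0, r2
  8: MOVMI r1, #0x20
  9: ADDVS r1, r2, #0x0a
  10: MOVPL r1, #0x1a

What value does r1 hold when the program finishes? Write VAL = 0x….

VAL = 0xc0

0: ✓ CMP  NZCV=0010
1: ✓ MOVGT  r4←0xc8
2: ✓ SUBGT  r4←0x9b
3: · MOVEQ
4: ✓ CMP  NZCV=0011
5: · MOVLS
6: ✓ MOVLE  r2←0xb6
7: ✓ CMP  NZCV=1001
8: ✓ MOVMI  r1←0x20
9: ✓ ADDVS  r1←0xc0
10: · MOVPL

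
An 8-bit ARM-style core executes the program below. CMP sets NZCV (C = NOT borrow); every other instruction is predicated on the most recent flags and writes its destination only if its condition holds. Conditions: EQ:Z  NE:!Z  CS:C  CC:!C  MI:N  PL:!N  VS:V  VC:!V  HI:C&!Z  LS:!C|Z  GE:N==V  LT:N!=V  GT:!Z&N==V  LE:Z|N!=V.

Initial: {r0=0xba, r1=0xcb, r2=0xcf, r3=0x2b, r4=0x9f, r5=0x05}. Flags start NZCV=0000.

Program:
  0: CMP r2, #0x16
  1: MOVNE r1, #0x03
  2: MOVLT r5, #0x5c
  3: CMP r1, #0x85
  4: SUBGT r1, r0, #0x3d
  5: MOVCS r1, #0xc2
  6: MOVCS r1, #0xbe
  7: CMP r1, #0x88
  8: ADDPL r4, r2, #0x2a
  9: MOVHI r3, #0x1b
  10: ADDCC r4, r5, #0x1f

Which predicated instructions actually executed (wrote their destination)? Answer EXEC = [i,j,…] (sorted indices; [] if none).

0: ✓ CMP  NZCV=1010
1: ✓ MOVNE  r1←0x03
2: ✓ MOVLT  r5←0x5c
3: ✓ CMP  NZCV=0000
4: ✓ SUBGT  r1←0x7d
5: · MOVCS
6: · MOVCS
7: ✓ CMP  NZCV=1001
8: · ADDPL
9: · MOVHI
10: ✓ ADDCC  r4←0x7b

EXEC = [1,2,4,10]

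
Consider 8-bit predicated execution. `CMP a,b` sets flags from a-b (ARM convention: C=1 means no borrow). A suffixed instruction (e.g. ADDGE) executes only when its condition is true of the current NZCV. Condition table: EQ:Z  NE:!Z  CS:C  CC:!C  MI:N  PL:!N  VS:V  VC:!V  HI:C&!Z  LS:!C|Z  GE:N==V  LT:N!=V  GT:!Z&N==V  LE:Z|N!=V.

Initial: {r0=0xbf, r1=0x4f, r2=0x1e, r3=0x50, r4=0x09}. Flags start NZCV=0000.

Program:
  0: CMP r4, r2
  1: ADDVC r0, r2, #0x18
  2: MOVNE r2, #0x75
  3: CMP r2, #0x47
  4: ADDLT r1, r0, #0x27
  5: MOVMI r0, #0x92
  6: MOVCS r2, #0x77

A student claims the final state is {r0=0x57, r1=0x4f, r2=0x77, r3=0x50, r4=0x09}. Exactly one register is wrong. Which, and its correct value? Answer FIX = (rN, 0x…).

FIX = (r0, 0x36)

[0] flags=1000 → (cmp)
[1] flags=1000 VC?T → r0=0x36
[2] flags=1000 NE?T → r2=0x75
[3] flags=0010 → (cmp)
[4] flags=0010 LT?F → skip
[5] flags=0010 MI?F → skip
[6] flags=0010 CS?T → r2=0x77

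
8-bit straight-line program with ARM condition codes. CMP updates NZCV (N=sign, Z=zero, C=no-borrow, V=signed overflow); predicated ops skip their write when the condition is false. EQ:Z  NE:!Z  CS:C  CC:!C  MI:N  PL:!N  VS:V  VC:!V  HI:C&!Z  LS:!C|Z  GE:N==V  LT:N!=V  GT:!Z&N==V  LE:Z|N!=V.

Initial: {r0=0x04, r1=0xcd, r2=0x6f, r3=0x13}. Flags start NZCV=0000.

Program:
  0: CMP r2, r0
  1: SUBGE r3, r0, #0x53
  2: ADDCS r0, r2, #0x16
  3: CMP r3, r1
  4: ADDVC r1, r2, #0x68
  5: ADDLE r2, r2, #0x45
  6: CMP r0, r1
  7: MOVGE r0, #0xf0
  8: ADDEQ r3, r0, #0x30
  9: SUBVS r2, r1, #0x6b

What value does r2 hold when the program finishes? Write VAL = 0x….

0: ✓ CMP  NZCV=0010
1: ✓ SUBGE  r3←0xb1
2: ✓ ADDCS  r0←0x85
3: ✓ CMP  NZCV=1000
4: ✓ ADDVC  r1←0xd7
5: ✓ ADDLE  r2←0xb4
6: ✓ CMP  NZCV=1000
7: · MOVGE
8: · ADDEQ
9: · SUBVS

VAL = 0xb4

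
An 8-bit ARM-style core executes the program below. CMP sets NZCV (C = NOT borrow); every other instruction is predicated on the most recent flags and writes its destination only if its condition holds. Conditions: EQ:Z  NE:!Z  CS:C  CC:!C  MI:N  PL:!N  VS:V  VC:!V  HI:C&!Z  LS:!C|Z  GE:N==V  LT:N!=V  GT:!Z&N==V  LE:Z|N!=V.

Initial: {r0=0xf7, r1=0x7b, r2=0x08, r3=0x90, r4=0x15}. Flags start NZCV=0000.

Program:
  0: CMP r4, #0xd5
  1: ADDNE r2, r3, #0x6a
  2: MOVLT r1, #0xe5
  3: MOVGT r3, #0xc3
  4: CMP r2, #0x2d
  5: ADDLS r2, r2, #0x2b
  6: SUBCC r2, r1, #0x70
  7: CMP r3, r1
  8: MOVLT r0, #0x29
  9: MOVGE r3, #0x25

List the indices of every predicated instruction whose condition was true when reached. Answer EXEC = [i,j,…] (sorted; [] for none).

EXEC = [1,3,8]

[0] flags=0000 → (cmp)
[1] flags=0000 NE?T → r2=0xfa
[2] flags=0000 LT?F → skip
[3] flags=0000 GT?T → r3=0xc3
[4] flags=1010 → (cmp)
[5] flags=1010 LS?F → skip
[6] flags=1010 CC?F → skip
[7] flags=0011 → (cmp)
[8] flags=0011 LT?T → r0=0x29
[9] flags=0011 GE?F → skip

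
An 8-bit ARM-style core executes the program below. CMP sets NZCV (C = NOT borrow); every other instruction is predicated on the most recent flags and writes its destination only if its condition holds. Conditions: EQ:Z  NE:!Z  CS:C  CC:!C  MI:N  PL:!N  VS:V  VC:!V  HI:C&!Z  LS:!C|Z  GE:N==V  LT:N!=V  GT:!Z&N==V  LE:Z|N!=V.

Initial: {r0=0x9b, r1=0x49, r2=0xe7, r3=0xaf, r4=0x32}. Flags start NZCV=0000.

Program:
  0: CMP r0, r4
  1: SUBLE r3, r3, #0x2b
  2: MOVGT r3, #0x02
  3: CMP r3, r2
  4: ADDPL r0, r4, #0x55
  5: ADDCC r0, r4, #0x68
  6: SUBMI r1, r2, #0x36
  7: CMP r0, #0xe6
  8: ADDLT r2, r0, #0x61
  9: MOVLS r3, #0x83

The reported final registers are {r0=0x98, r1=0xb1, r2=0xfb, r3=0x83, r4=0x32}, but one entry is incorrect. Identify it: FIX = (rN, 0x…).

FIX = (r0, 0x9a)

0: ✓ CMP  NZCV=0011
1: ✓ SUBLE  r3←0x84
2: · MOVGT
3: ✓ CMP  NZCV=1000
4: · ADDPL
5: ✓ ADDCC  r0←0x9a
6: ✓ SUBMI  r1←0xb1
7: ✓ CMP  NZCV=1000
8: ✓ ADDLT  r2←0xfb
9: ✓ MOVLS  r3←0x83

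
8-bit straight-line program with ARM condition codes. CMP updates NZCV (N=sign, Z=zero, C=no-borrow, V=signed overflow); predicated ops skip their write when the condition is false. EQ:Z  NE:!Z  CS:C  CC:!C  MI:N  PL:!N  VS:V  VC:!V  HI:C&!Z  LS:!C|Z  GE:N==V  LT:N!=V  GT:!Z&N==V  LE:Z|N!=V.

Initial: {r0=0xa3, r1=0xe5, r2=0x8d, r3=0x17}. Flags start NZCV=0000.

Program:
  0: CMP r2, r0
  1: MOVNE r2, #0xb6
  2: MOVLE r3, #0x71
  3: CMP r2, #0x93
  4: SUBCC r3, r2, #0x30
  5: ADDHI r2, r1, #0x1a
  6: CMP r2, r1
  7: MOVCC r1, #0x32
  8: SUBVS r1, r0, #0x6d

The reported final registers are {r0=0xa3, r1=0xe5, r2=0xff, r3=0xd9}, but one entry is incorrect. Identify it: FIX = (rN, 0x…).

[0] flags=1000 → (cmp)
[1] flags=1000 NE?T → r2=0xb6
[2] flags=1000 LE?T → r3=0x71
[3] flags=0010 → (cmp)
[4] flags=0010 CC?F → skip
[5] flags=0010 HI?T → r2=0xff
[6] flags=0010 → (cmp)
[7] flags=0010 CC?F → skip
[8] flags=0010 VS?F → skip

FIX = (r3, 0x71)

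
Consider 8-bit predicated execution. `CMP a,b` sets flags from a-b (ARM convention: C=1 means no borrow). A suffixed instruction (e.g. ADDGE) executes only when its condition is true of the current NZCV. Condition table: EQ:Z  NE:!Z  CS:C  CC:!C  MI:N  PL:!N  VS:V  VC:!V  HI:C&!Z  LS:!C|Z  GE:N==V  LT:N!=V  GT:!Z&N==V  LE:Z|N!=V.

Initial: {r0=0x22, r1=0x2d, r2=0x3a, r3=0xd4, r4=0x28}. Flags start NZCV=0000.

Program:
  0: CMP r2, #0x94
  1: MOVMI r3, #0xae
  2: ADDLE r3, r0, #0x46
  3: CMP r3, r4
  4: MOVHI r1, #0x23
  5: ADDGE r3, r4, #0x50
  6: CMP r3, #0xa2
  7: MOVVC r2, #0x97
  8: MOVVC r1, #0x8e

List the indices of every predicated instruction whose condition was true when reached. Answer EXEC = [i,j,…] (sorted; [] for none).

[0] flags=1001 → (cmp)
[1] flags=1001 MI?T → r3=0xae
[2] flags=1001 LE?F → skip
[3] flags=1010 → (cmp)
[4] flags=1010 HI?T → r1=0x23
[5] flags=1010 GE?F → skip
[6] flags=0010 → (cmp)
[7] flags=0010 VC?T → r2=0x97
[8] flags=0010 VC?T → r1=0x8e

EXEC = [1,4,7,8]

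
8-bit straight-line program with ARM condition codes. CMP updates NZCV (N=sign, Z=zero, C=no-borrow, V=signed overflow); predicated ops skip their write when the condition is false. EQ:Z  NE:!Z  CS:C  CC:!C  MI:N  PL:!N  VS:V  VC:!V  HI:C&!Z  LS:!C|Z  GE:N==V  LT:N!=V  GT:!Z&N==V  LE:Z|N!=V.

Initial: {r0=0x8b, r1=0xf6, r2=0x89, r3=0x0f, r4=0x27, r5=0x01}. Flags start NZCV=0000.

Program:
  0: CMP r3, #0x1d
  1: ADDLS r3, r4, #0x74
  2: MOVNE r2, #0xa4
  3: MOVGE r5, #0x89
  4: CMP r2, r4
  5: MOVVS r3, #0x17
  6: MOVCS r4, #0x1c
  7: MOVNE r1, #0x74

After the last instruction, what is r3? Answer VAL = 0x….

VAL = 0x17

0: ✓ CMP  NZCV=1000
1: ✓ ADDLS  r3←0x9b
2: ✓ MOVNE  r2←0xa4
3: · MOVGE
4: ✓ CMP  NZCV=0011
5: ✓ MOVVS  r3←0x17
6: ✓ MOVCS  r4←0x1c
7: ✓ MOVNE  r1←0x74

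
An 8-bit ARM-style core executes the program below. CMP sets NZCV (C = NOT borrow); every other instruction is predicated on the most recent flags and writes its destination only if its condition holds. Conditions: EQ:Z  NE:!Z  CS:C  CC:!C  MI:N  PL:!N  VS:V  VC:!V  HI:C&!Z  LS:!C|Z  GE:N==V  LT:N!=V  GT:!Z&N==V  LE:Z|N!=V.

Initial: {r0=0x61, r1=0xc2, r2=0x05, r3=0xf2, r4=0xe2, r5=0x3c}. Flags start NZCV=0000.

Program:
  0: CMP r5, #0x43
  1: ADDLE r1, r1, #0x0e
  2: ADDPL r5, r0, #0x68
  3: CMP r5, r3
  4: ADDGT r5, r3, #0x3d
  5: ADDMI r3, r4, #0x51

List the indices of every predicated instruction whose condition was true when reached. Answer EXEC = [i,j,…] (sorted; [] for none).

0: ✓ CMP  NZCV=1000
1: ✓ ADDLE  r1←0xd0
2: · ADDPL
3: ✓ CMP  NZCV=0000
4: ✓ ADDGT  r5←0x2f
5: · ADDMI

EXEC = [1,4]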